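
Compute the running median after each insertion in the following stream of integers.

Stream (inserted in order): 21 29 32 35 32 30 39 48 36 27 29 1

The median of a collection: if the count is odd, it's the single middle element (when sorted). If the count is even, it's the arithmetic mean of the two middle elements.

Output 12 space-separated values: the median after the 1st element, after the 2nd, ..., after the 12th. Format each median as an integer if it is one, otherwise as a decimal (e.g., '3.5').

Step 1: insert 21 -> lo=[21] (size 1, max 21) hi=[] (size 0) -> median=21
Step 2: insert 29 -> lo=[21] (size 1, max 21) hi=[29] (size 1, min 29) -> median=25
Step 3: insert 32 -> lo=[21, 29] (size 2, max 29) hi=[32] (size 1, min 32) -> median=29
Step 4: insert 35 -> lo=[21, 29] (size 2, max 29) hi=[32, 35] (size 2, min 32) -> median=30.5
Step 5: insert 32 -> lo=[21, 29, 32] (size 3, max 32) hi=[32, 35] (size 2, min 32) -> median=32
Step 6: insert 30 -> lo=[21, 29, 30] (size 3, max 30) hi=[32, 32, 35] (size 3, min 32) -> median=31
Step 7: insert 39 -> lo=[21, 29, 30, 32] (size 4, max 32) hi=[32, 35, 39] (size 3, min 32) -> median=32
Step 8: insert 48 -> lo=[21, 29, 30, 32] (size 4, max 32) hi=[32, 35, 39, 48] (size 4, min 32) -> median=32
Step 9: insert 36 -> lo=[21, 29, 30, 32, 32] (size 5, max 32) hi=[35, 36, 39, 48] (size 4, min 35) -> median=32
Step 10: insert 27 -> lo=[21, 27, 29, 30, 32] (size 5, max 32) hi=[32, 35, 36, 39, 48] (size 5, min 32) -> median=32
Step 11: insert 29 -> lo=[21, 27, 29, 29, 30, 32] (size 6, max 32) hi=[32, 35, 36, 39, 48] (size 5, min 32) -> median=32
Step 12: insert 1 -> lo=[1, 21, 27, 29, 29, 30] (size 6, max 30) hi=[32, 32, 35, 36, 39, 48] (size 6, min 32) -> median=31

Answer: 21 25 29 30.5 32 31 32 32 32 32 32 31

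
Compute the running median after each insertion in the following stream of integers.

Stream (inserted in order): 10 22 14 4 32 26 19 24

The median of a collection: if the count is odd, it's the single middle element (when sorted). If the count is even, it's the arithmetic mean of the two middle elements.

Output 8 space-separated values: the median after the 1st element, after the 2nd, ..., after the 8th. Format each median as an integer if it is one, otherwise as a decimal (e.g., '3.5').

Answer: 10 16 14 12 14 18 19 20.5

Derivation:
Step 1: insert 10 -> lo=[10] (size 1, max 10) hi=[] (size 0) -> median=10
Step 2: insert 22 -> lo=[10] (size 1, max 10) hi=[22] (size 1, min 22) -> median=16
Step 3: insert 14 -> lo=[10, 14] (size 2, max 14) hi=[22] (size 1, min 22) -> median=14
Step 4: insert 4 -> lo=[4, 10] (size 2, max 10) hi=[14, 22] (size 2, min 14) -> median=12
Step 5: insert 32 -> lo=[4, 10, 14] (size 3, max 14) hi=[22, 32] (size 2, min 22) -> median=14
Step 6: insert 26 -> lo=[4, 10, 14] (size 3, max 14) hi=[22, 26, 32] (size 3, min 22) -> median=18
Step 7: insert 19 -> lo=[4, 10, 14, 19] (size 4, max 19) hi=[22, 26, 32] (size 3, min 22) -> median=19
Step 8: insert 24 -> lo=[4, 10, 14, 19] (size 4, max 19) hi=[22, 24, 26, 32] (size 4, min 22) -> median=20.5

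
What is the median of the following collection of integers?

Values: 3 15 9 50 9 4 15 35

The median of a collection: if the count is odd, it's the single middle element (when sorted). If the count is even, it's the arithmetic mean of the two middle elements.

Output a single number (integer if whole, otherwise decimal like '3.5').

Answer: 12

Derivation:
Step 1: insert 3 -> lo=[3] (size 1, max 3) hi=[] (size 0) -> median=3
Step 2: insert 15 -> lo=[3] (size 1, max 3) hi=[15] (size 1, min 15) -> median=9
Step 3: insert 9 -> lo=[3, 9] (size 2, max 9) hi=[15] (size 1, min 15) -> median=9
Step 4: insert 50 -> lo=[3, 9] (size 2, max 9) hi=[15, 50] (size 2, min 15) -> median=12
Step 5: insert 9 -> lo=[3, 9, 9] (size 3, max 9) hi=[15, 50] (size 2, min 15) -> median=9
Step 6: insert 4 -> lo=[3, 4, 9] (size 3, max 9) hi=[9, 15, 50] (size 3, min 9) -> median=9
Step 7: insert 15 -> lo=[3, 4, 9, 9] (size 4, max 9) hi=[15, 15, 50] (size 3, min 15) -> median=9
Step 8: insert 35 -> lo=[3, 4, 9, 9] (size 4, max 9) hi=[15, 15, 35, 50] (size 4, min 15) -> median=12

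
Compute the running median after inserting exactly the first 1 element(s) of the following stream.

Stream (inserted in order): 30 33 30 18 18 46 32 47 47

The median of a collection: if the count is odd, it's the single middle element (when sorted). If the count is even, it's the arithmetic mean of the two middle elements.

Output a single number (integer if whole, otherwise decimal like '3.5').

Answer: 30

Derivation:
Step 1: insert 30 -> lo=[30] (size 1, max 30) hi=[] (size 0) -> median=30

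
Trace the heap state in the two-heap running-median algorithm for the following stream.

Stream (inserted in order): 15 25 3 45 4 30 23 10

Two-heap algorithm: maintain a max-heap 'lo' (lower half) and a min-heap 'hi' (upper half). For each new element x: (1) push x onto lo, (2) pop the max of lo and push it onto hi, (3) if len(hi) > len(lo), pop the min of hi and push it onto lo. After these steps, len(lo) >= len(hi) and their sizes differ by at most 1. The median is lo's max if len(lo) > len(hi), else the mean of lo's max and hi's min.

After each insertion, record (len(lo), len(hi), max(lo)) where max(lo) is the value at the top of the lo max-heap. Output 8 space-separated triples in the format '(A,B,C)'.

Step 1: insert 15 -> lo=[15] hi=[] -> (len(lo)=1, len(hi)=0, max(lo)=15)
Step 2: insert 25 -> lo=[15] hi=[25] -> (len(lo)=1, len(hi)=1, max(lo)=15)
Step 3: insert 3 -> lo=[3, 15] hi=[25] -> (len(lo)=2, len(hi)=1, max(lo)=15)
Step 4: insert 45 -> lo=[3, 15] hi=[25, 45] -> (len(lo)=2, len(hi)=2, max(lo)=15)
Step 5: insert 4 -> lo=[3, 4, 15] hi=[25, 45] -> (len(lo)=3, len(hi)=2, max(lo)=15)
Step 6: insert 30 -> lo=[3, 4, 15] hi=[25, 30, 45] -> (len(lo)=3, len(hi)=3, max(lo)=15)
Step 7: insert 23 -> lo=[3, 4, 15, 23] hi=[25, 30, 45] -> (len(lo)=4, len(hi)=3, max(lo)=23)
Step 8: insert 10 -> lo=[3, 4, 10, 15] hi=[23, 25, 30, 45] -> (len(lo)=4, len(hi)=4, max(lo)=15)

Answer: (1,0,15) (1,1,15) (2,1,15) (2,2,15) (3,2,15) (3,3,15) (4,3,23) (4,4,15)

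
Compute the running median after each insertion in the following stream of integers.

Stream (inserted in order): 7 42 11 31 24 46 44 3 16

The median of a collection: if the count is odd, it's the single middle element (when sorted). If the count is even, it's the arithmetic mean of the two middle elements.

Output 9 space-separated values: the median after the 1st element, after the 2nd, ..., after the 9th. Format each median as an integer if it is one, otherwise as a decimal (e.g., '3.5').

Answer: 7 24.5 11 21 24 27.5 31 27.5 24

Derivation:
Step 1: insert 7 -> lo=[7] (size 1, max 7) hi=[] (size 0) -> median=7
Step 2: insert 42 -> lo=[7] (size 1, max 7) hi=[42] (size 1, min 42) -> median=24.5
Step 3: insert 11 -> lo=[7, 11] (size 2, max 11) hi=[42] (size 1, min 42) -> median=11
Step 4: insert 31 -> lo=[7, 11] (size 2, max 11) hi=[31, 42] (size 2, min 31) -> median=21
Step 5: insert 24 -> lo=[7, 11, 24] (size 3, max 24) hi=[31, 42] (size 2, min 31) -> median=24
Step 6: insert 46 -> lo=[7, 11, 24] (size 3, max 24) hi=[31, 42, 46] (size 3, min 31) -> median=27.5
Step 7: insert 44 -> lo=[7, 11, 24, 31] (size 4, max 31) hi=[42, 44, 46] (size 3, min 42) -> median=31
Step 8: insert 3 -> lo=[3, 7, 11, 24] (size 4, max 24) hi=[31, 42, 44, 46] (size 4, min 31) -> median=27.5
Step 9: insert 16 -> lo=[3, 7, 11, 16, 24] (size 5, max 24) hi=[31, 42, 44, 46] (size 4, min 31) -> median=24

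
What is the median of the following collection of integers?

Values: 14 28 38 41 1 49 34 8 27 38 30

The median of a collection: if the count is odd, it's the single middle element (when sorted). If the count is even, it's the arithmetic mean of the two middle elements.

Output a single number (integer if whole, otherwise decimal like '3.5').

Step 1: insert 14 -> lo=[14] (size 1, max 14) hi=[] (size 0) -> median=14
Step 2: insert 28 -> lo=[14] (size 1, max 14) hi=[28] (size 1, min 28) -> median=21
Step 3: insert 38 -> lo=[14, 28] (size 2, max 28) hi=[38] (size 1, min 38) -> median=28
Step 4: insert 41 -> lo=[14, 28] (size 2, max 28) hi=[38, 41] (size 2, min 38) -> median=33
Step 5: insert 1 -> lo=[1, 14, 28] (size 3, max 28) hi=[38, 41] (size 2, min 38) -> median=28
Step 6: insert 49 -> lo=[1, 14, 28] (size 3, max 28) hi=[38, 41, 49] (size 3, min 38) -> median=33
Step 7: insert 34 -> lo=[1, 14, 28, 34] (size 4, max 34) hi=[38, 41, 49] (size 3, min 38) -> median=34
Step 8: insert 8 -> lo=[1, 8, 14, 28] (size 4, max 28) hi=[34, 38, 41, 49] (size 4, min 34) -> median=31
Step 9: insert 27 -> lo=[1, 8, 14, 27, 28] (size 5, max 28) hi=[34, 38, 41, 49] (size 4, min 34) -> median=28
Step 10: insert 38 -> lo=[1, 8, 14, 27, 28] (size 5, max 28) hi=[34, 38, 38, 41, 49] (size 5, min 34) -> median=31
Step 11: insert 30 -> lo=[1, 8, 14, 27, 28, 30] (size 6, max 30) hi=[34, 38, 38, 41, 49] (size 5, min 34) -> median=30

Answer: 30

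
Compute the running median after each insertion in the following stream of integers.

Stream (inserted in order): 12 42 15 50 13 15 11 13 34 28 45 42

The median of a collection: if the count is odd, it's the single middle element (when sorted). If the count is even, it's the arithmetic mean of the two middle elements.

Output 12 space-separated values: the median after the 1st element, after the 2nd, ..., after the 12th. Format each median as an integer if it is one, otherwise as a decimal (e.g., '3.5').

Answer: 12 27 15 28.5 15 15 15 14 15 15 15 21.5

Derivation:
Step 1: insert 12 -> lo=[12] (size 1, max 12) hi=[] (size 0) -> median=12
Step 2: insert 42 -> lo=[12] (size 1, max 12) hi=[42] (size 1, min 42) -> median=27
Step 3: insert 15 -> lo=[12, 15] (size 2, max 15) hi=[42] (size 1, min 42) -> median=15
Step 4: insert 50 -> lo=[12, 15] (size 2, max 15) hi=[42, 50] (size 2, min 42) -> median=28.5
Step 5: insert 13 -> lo=[12, 13, 15] (size 3, max 15) hi=[42, 50] (size 2, min 42) -> median=15
Step 6: insert 15 -> lo=[12, 13, 15] (size 3, max 15) hi=[15, 42, 50] (size 3, min 15) -> median=15
Step 7: insert 11 -> lo=[11, 12, 13, 15] (size 4, max 15) hi=[15, 42, 50] (size 3, min 15) -> median=15
Step 8: insert 13 -> lo=[11, 12, 13, 13] (size 4, max 13) hi=[15, 15, 42, 50] (size 4, min 15) -> median=14
Step 9: insert 34 -> lo=[11, 12, 13, 13, 15] (size 5, max 15) hi=[15, 34, 42, 50] (size 4, min 15) -> median=15
Step 10: insert 28 -> lo=[11, 12, 13, 13, 15] (size 5, max 15) hi=[15, 28, 34, 42, 50] (size 5, min 15) -> median=15
Step 11: insert 45 -> lo=[11, 12, 13, 13, 15, 15] (size 6, max 15) hi=[28, 34, 42, 45, 50] (size 5, min 28) -> median=15
Step 12: insert 42 -> lo=[11, 12, 13, 13, 15, 15] (size 6, max 15) hi=[28, 34, 42, 42, 45, 50] (size 6, min 28) -> median=21.5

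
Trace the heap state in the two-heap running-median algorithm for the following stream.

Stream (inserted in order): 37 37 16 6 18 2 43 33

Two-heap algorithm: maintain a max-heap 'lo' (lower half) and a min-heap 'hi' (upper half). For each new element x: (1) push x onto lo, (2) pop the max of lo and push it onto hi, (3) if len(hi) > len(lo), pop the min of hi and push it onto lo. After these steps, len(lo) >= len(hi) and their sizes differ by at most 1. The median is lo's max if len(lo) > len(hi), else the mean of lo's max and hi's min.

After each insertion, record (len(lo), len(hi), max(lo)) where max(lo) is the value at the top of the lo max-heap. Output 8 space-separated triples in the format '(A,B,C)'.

Answer: (1,0,37) (1,1,37) (2,1,37) (2,2,16) (3,2,18) (3,3,16) (4,3,18) (4,4,18)

Derivation:
Step 1: insert 37 -> lo=[37] hi=[] -> (len(lo)=1, len(hi)=0, max(lo)=37)
Step 2: insert 37 -> lo=[37] hi=[37] -> (len(lo)=1, len(hi)=1, max(lo)=37)
Step 3: insert 16 -> lo=[16, 37] hi=[37] -> (len(lo)=2, len(hi)=1, max(lo)=37)
Step 4: insert 6 -> lo=[6, 16] hi=[37, 37] -> (len(lo)=2, len(hi)=2, max(lo)=16)
Step 5: insert 18 -> lo=[6, 16, 18] hi=[37, 37] -> (len(lo)=3, len(hi)=2, max(lo)=18)
Step 6: insert 2 -> lo=[2, 6, 16] hi=[18, 37, 37] -> (len(lo)=3, len(hi)=3, max(lo)=16)
Step 7: insert 43 -> lo=[2, 6, 16, 18] hi=[37, 37, 43] -> (len(lo)=4, len(hi)=3, max(lo)=18)
Step 8: insert 33 -> lo=[2, 6, 16, 18] hi=[33, 37, 37, 43] -> (len(lo)=4, len(hi)=4, max(lo)=18)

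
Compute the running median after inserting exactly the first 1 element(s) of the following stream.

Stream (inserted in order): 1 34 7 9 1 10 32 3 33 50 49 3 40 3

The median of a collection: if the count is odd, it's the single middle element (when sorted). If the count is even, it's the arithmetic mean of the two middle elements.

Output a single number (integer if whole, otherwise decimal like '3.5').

Answer: 1

Derivation:
Step 1: insert 1 -> lo=[1] (size 1, max 1) hi=[] (size 0) -> median=1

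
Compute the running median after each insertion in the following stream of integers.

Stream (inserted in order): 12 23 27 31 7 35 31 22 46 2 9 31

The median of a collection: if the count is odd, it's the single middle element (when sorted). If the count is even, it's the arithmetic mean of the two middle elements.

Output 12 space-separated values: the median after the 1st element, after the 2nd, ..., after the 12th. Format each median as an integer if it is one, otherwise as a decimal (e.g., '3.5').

Step 1: insert 12 -> lo=[12] (size 1, max 12) hi=[] (size 0) -> median=12
Step 2: insert 23 -> lo=[12] (size 1, max 12) hi=[23] (size 1, min 23) -> median=17.5
Step 3: insert 27 -> lo=[12, 23] (size 2, max 23) hi=[27] (size 1, min 27) -> median=23
Step 4: insert 31 -> lo=[12, 23] (size 2, max 23) hi=[27, 31] (size 2, min 27) -> median=25
Step 5: insert 7 -> lo=[7, 12, 23] (size 3, max 23) hi=[27, 31] (size 2, min 27) -> median=23
Step 6: insert 35 -> lo=[7, 12, 23] (size 3, max 23) hi=[27, 31, 35] (size 3, min 27) -> median=25
Step 7: insert 31 -> lo=[7, 12, 23, 27] (size 4, max 27) hi=[31, 31, 35] (size 3, min 31) -> median=27
Step 8: insert 22 -> lo=[7, 12, 22, 23] (size 4, max 23) hi=[27, 31, 31, 35] (size 4, min 27) -> median=25
Step 9: insert 46 -> lo=[7, 12, 22, 23, 27] (size 5, max 27) hi=[31, 31, 35, 46] (size 4, min 31) -> median=27
Step 10: insert 2 -> lo=[2, 7, 12, 22, 23] (size 5, max 23) hi=[27, 31, 31, 35, 46] (size 5, min 27) -> median=25
Step 11: insert 9 -> lo=[2, 7, 9, 12, 22, 23] (size 6, max 23) hi=[27, 31, 31, 35, 46] (size 5, min 27) -> median=23
Step 12: insert 31 -> lo=[2, 7, 9, 12, 22, 23] (size 6, max 23) hi=[27, 31, 31, 31, 35, 46] (size 6, min 27) -> median=25

Answer: 12 17.5 23 25 23 25 27 25 27 25 23 25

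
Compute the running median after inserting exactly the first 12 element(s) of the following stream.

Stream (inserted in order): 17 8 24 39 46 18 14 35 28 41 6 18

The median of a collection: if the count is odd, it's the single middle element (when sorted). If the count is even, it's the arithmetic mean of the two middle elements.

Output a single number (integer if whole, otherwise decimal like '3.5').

Answer: 21

Derivation:
Step 1: insert 17 -> lo=[17] (size 1, max 17) hi=[] (size 0) -> median=17
Step 2: insert 8 -> lo=[8] (size 1, max 8) hi=[17] (size 1, min 17) -> median=12.5
Step 3: insert 24 -> lo=[8, 17] (size 2, max 17) hi=[24] (size 1, min 24) -> median=17
Step 4: insert 39 -> lo=[8, 17] (size 2, max 17) hi=[24, 39] (size 2, min 24) -> median=20.5
Step 5: insert 46 -> lo=[8, 17, 24] (size 3, max 24) hi=[39, 46] (size 2, min 39) -> median=24
Step 6: insert 18 -> lo=[8, 17, 18] (size 3, max 18) hi=[24, 39, 46] (size 3, min 24) -> median=21
Step 7: insert 14 -> lo=[8, 14, 17, 18] (size 4, max 18) hi=[24, 39, 46] (size 3, min 24) -> median=18
Step 8: insert 35 -> lo=[8, 14, 17, 18] (size 4, max 18) hi=[24, 35, 39, 46] (size 4, min 24) -> median=21
Step 9: insert 28 -> lo=[8, 14, 17, 18, 24] (size 5, max 24) hi=[28, 35, 39, 46] (size 4, min 28) -> median=24
Step 10: insert 41 -> lo=[8, 14, 17, 18, 24] (size 5, max 24) hi=[28, 35, 39, 41, 46] (size 5, min 28) -> median=26
Step 11: insert 6 -> lo=[6, 8, 14, 17, 18, 24] (size 6, max 24) hi=[28, 35, 39, 41, 46] (size 5, min 28) -> median=24
Step 12: insert 18 -> lo=[6, 8, 14, 17, 18, 18] (size 6, max 18) hi=[24, 28, 35, 39, 41, 46] (size 6, min 24) -> median=21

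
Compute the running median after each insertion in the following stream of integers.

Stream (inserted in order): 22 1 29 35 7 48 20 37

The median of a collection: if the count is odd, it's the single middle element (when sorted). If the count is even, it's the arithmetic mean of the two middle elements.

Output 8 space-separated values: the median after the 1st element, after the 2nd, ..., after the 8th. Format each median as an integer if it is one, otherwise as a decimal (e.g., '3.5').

Answer: 22 11.5 22 25.5 22 25.5 22 25.5

Derivation:
Step 1: insert 22 -> lo=[22] (size 1, max 22) hi=[] (size 0) -> median=22
Step 2: insert 1 -> lo=[1] (size 1, max 1) hi=[22] (size 1, min 22) -> median=11.5
Step 3: insert 29 -> lo=[1, 22] (size 2, max 22) hi=[29] (size 1, min 29) -> median=22
Step 4: insert 35 -> lo=[1, 22] (size 2, max 22) hi=[29, 35] (size 2, min 29) -> median=25.5
Step 5: insert 7 -> lo=[1, 7, 22] (size 3, max 22) hi=[29, 35] (size 2, min 29) -> median=22
Step 6: insert 48 -> lo=[1, 7, 22] (size 3, max 22) hi=[29, 35, 48] (size 3, min 29) -> median=25.5
Step 7: insert 20 -> lo=[1, 7, 20, 22] (size 4, max 22) hi=[29, 35, 48] (size 3, min 29) -> median=22
Step 8: insert 37 -> lo=[1, 7, 20, 22] (size 4, max 22) hi=[29, 35, 37, 48] (size 4, min 29) -> median=25.5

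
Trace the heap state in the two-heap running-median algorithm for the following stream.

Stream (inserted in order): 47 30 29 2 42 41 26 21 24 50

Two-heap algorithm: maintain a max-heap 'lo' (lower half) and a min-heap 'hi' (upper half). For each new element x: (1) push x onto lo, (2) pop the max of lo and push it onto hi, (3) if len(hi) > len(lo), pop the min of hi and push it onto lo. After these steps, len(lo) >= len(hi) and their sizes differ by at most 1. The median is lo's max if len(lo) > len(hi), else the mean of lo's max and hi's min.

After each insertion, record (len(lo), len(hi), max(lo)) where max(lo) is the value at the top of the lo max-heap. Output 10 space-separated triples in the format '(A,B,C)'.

Answer: (1,0,47) (1,1,30) (2,1,30) (2,2,29) (3,2,30) (3,3,30) (4,3,30) (4,4,29) (5,4,29) (5,5,29)

Derivation:
Step 1: insert 47 -> lo=[47] hi=[] -> (len(lo)=1, len(hi)=0, max(lo)=47)
Step 2: insert 30 -> lo=[30] hi=[47] -> (len(lo)=1, len(hi)=1, max(lo)=30)
Step 3: insert 29 -> lo=[29, 30] hi=[47] -> (len(lo)=2, len(hi)=1, max(lo)=30)
Step 4: insert 2 -> lo=[2, 29] hi=[30, 47] -> (len(lo)=2, len(hi)=2, max(lo)=29)
Step 5: insert 42 -> lo=[2, 29, 30] hi=[42, 47] -> (len(lo)=3, len(hi)=2, max(lo)=30)
Step 6: insert 41 -> lo=[2, 29, 30] hi=[41, 42, 47] -> (len(lo)=3, len(hi)=3, max(lo)=30)
Step 7: insert 26 -> lo=[2, 26, 29, 30] hi=[41, 42, 47] -> (len(lo)=4, len(hi)=3, max(lo)=30)
Step 8: insert 21 -> lo=[2, 21, 26, 29] hi=[30, 41, 42, 47] -> (len(lo)=4, len(hi)=4, max(lo)=29)
Step 9: insert 24 -> lo=[2, 21, 24, 26, 29] hi=[30, 41, 42, 47] -> (len(lo)=5, len(hi)=4, max(lo)=29)
Step 10: insert 50 -> lo=[2, 21, 24, 26, 29] hi=[30, 41, 42, 47, 50] -> (len(lo)=5, len(hi)=5, max(lo)=29)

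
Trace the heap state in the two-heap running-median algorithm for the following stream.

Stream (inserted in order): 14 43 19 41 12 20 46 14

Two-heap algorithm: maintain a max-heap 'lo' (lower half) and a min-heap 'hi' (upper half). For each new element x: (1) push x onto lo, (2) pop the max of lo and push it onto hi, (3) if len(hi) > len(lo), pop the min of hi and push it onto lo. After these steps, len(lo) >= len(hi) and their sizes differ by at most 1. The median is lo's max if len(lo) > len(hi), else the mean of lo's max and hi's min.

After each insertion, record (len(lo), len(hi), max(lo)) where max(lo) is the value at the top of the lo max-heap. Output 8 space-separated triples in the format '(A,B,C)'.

Answer: (1,0,14) (1,1,14) (2,1,19) (2,2,19) (3,2,19) (3,3,19) (4,3,20) (4,4,19)

Derivation:
Step 1: insert 14 -> lo=[14] hi=[] -> (len(lo)=1, len(hi)=0, max(lo)=14)
Step 2: insert 43 -> lo=[14] hi=[43] -> (len(lo)=1, len(hi)=1, max(lo)=14)
Step 3: insert 19 -> lo=[14, 19] hi=[43] -> (len(lo)=2, len(hi)=1, max(lo)=19)
Step 4: insert 41 -> lo=[14, 19] hi=[41, 43] -> (len(lo)=2, len(hi)=2, max(lo)=19)
Step 5: insert 12 -> lo=[12, 14, 19] hi=[41, 43] -> (len(lo)=3, len(hi)=2, max(lo)=19)
Step 6: insert 20 -> lo=[12, 14, 19] hi=[20, 41, 43] -> (len(lo)=3, len(hi)=3, max(lo)=19)
Step 7: insert 46 -> lo=[12, 14, 19, 20] hi=[41, 43, 46] -> (len(lo)=4, len(hi)=3, max(lo)=20)
Step 8: insert 14 -> lo=[12, 14, 14, 19] hi=[20, 41, 43, 46] -> (len(lo)=4, len(hi)=4, max(lo)=19)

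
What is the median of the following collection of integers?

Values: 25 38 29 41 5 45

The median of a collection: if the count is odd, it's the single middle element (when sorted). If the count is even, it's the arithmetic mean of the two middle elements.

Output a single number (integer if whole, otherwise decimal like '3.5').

Answer: 33.5

Derivation:
Step 1: insert 25 -> lo=[25] (size 1, max 25) hi=[] (size 0) -> median=25
Step 2: insert 38 -> lo=[25] (size 1, max 25) hi=[38] (size 1, min 38) -> median=31.5
Step 3: insert 29 -> lo=[25, 29] (size 2, max 29) hi=[38] (size 1, min 38) -> median=29
Step 4: insert 41 -> lo=[25, 29] (size 2, max 29) hi=[38, 41] (size 2, min 38) -> median=33.5
Step 5: insert 5 -> lo=[5, 25, 29] (size 3, max 29) hi=[38, 41] (size 2, min 38) -> median=29
Step 6: insert 45 -> lo=[5, 25, 29] (size 3, max 29) hi=[38, 41, 45] (size 3, min 38) -> median=33.5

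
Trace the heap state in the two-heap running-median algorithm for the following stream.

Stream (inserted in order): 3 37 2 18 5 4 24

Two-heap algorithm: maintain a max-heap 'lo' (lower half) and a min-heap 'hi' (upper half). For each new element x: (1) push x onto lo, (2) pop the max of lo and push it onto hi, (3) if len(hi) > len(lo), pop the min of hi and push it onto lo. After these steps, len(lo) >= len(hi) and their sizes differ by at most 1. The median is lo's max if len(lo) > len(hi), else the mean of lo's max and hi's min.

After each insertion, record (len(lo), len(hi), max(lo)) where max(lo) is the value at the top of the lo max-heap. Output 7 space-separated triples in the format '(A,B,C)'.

Answer: (1,0,3) (1,1,3) (2,1,3) (2,2,3) (3,2,5) (3,3,4) (4,3,5)

Derivation:
Step 1: insert 3 -> lo=[3] hi=[] -> (len(lo)=1, len(hi)=0, max(lo)=3)
Step 2: insert 37 -> lo=[3] hi=[37] -> (len(lo)=1, len(hi)=1, max(lo)=3)
Step 3: insert 2 -> lo=[2, 3] hi=[37] -> (len(lo)=2, len(hi)=1, max(lo)=3)
Step 4: insert 18 -> lo=[2, 3] hi=[18, 37] -> (len(lo)=2, len(hi)=2, max(lo)=3)
Step 5: insert 5 -> lo=[2, 3, 5] hi=[18, 37] -> (len(lo)=3, len(hi)=2, max(lo)=5)
Step 6: insert 4 -> lo=[2, 3, 4] hi=[5, 18, 37] -> (len(lo)=3, len(hi)=3, max(lo)=4)
Step 7: insert 24 -> lo=[2, 3, 4, 5] hi=[18, 24, 37] -> (len(lo)=4, len(hi)=3, max(lo)=5)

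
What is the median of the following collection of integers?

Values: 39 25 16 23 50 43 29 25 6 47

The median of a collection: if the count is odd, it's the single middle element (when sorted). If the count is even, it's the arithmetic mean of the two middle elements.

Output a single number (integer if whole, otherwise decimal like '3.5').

Answer: 27

Derivation:
Step 1: insert 39 -> lo=[39] (size 1, max 39) hi=[] (size 0) -> median=39
Step 2: insert 25 -> lo=[25] (size 1, max 25) hi=[39] (size 1, min 39) -> median=32
Step 3: insert 16 -> lo=[16, 25] (size 2, max 25) hi=[39] (size 1, min 39) -> median=25
Step 4: insert 23 -> lo=[16, 23] (size 2, max 23) hi=[25, 39] (size 2, min 25) -> median=24
Step 5: insert 50 -> lo=[16, 23, 25] (size 3, max 25) hi=[39, 50] (size 2, min 39) -> median=25
Step 6: insert 43 -> lo=[16, 23, 25] (size 3, max 25) hi=[39, 43, 50] (size 3, min 39) -> median=32
Step 7: insert 29 -> lo=[16, 23, 25, 29] (size 4, max 29) hi=[39, 43, 50] (size 3, min 39) -> median=29
Step 8: insert 25 -> lo=[16, 23, 25, 25] (size 4, max 25) hi=[29, 39, 43, 50] (size 4, min 29) -> median=27
Step 9: insert 6 -> lo=[6, 16, 23, 25, 25] (size 5, max 25) hi=[29, 39, 43, 50] (size 4, min 29) -> median=25
Step 10: insert 47 -> lo=[6, 16, 23, 25, 25] (size 5, max 25) hi=[29, 39, 43, 47, 50] (size 5, min 29) -> median=27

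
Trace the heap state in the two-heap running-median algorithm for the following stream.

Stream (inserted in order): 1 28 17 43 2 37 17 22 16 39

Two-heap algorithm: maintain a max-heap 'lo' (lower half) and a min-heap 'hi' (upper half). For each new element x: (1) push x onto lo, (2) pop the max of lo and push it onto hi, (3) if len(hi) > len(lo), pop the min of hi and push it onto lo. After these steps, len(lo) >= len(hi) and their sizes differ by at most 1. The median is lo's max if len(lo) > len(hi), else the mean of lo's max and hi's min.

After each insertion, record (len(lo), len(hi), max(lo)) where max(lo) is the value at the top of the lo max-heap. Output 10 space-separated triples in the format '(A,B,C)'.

Step 1: insert 1 -> lo=[1] hi=[] -> (len(lo)=1, len(hi)=0, max(lo)=1)
Step 2: insert 28 -> lo=[1] hi=[28] -> (len(lo)=1, len(hi)=1, max(lo)=1)
Step 3: insert 17 -> lo=[1, 17] hi=[28] -> (len(lo)=2, len(hi)=1, max(lo)=17)
Step 4: insert 43 -> lo=[1, 17] hi=[28, 43] -> (len(lo)=2, len(hi)=2, max(lo)=17)
Step 5: insert 2 -> lo=[1, 2, 17] hi=[28, 43] -> (len(lo)=3, len(hi)=2, max(lo)=17)
Step 6: insert 37 -> lo=[1, 2, 17] hi=[28, 37, 43] -> (len(lo)=3, len(hi)=3, max(lo)=17)
Step 7: insert 17 -> lo=[1, 2, 17, 17] hi=[28, 37, 43] -> (len(lo)=4, len(hi)=3, max(lo)=17)
Step 8: insert 22 -> lo=[1, 2, 17, 17] hi=[22, 28, 37, 43] -> (len(lo)=4, len(hi)=4, max(lo)=17)
Step 9: insert 16 -> lo=[1, 2, 16, 17, 17] hi=[22, 28, 37, 43] -> (len(lo)=5, len(hi)=4, max(lo)=17)
Step 10: insert 39 -> lo=[1, 2, 16, 17, 17] hi=[22, 28, 37, 39, 43] -> (len(lo)=5, len(hi)=5, max(lo)=17)

Answer: (1,0,1) (1,1,1) (2,1,17) (2,2,17) (3,2,17) (3,3,17) (4,3,17) (4,4,17) (5,4,17) (5,5,17)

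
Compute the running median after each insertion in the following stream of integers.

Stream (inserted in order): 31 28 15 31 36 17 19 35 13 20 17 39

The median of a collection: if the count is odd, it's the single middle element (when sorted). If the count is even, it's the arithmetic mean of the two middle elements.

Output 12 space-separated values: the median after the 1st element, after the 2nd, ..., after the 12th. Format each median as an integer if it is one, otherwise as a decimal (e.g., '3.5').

Step 1: insert 31 -> lo=[31] (size 1, max 31) hi=[] (size 0) -> median=31
Step 2: insert 28 -> lo=[28] (size 1, max 28) hi=[31] (size 1, min 31) -> median=29.5
Step 3: insert 15 -> lo=[15, 28] (size 2, max 28) hi=[31] (size 1, min 31) -> median=28
Step 4: insert 31 -> lo=[15, 28] (size 2, max 28) hi=[31, 31] (size 2, min 31) -> median=29.5
Step 5: insert 36 -> lo=[15, 28, 31] (size 3, max 31) hi=[31, 36] (size 2, min 31) -> median=31
Step 6: insert 17 -> lo=[15, 17, 28] (size 3, max 28) hi=[31, 31, 36] (size 3, min 31) -> median=29.5
Step 7: insert 19 -> lo=[15, 17, 19, 28] (size 4, max 28) hi=[31, 31, 36] (size 3, min 31) -> median=28
Step 8: insert 35 -> lo=[15, 17, 19, 28] (size 4, max 28) hi=[31, 31, 35, 36] (size 4, min 31) -> median=29.5
Step 9: insert 13 -> lo=[13, 15, 17, 19, 28] (size 5, max 28) hi=[31, 31, 35, 36] (size 4, min 31) -> median=28
Step 10: insert 20 -> lo=[13, 15, 17, 19, 20] (size 5, max 20) hi=[28, 31, 31, 35, 36] (size 5, min 28) -> median=24
Step 11: insert 17 -> lo=[13, 15, 17, 17, 19, 20] (size 6, max 20) hi=[28, 31, 31, 35, 36] (size 5, min 28) -> median=20
Step 12: insert 39 -> lo=[13, 15, 17, 17, 19, 20] (size 6, max 20) hi=[28, 31, 31, 35, 36, 39] (size 6, min 28) -> median=24

Answer: 31 29.5 28 29.5 31 29.5 28 29.5 28 24 20 24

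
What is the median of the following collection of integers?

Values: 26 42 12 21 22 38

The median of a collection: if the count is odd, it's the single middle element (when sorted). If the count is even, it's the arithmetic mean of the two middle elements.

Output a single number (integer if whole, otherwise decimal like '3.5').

Step 1: insert 26 -> lo=[26] (size 1, max 26) hi=[] (size 0) -> median=26
Step 2: insert 42 -> lo=[26] (size 1, max 26) hi=[42] (size 1, min 42) -> median=34
Step 3: insert 12 -> lo=[12, 26] (size 2, max 26) hi=[42] (size 1, min 42) -> median=26
Step 4: insert 21 -> lo=[12, 21] (size 2, max 21) hi=[26, 42] (size 2, min 26) -> median=23.5
Step 5: insert 22 -> lo=[12, 21, 22] (size 3, max 22) hi=[26, 42] (size 2, min 26) -> median=22
Step 6: insert 38 -> lo=[12, 21, 22] (size 3, max 22) hi=[26, 38, 42] (size 3, min 26) -> median=24

Answer: 24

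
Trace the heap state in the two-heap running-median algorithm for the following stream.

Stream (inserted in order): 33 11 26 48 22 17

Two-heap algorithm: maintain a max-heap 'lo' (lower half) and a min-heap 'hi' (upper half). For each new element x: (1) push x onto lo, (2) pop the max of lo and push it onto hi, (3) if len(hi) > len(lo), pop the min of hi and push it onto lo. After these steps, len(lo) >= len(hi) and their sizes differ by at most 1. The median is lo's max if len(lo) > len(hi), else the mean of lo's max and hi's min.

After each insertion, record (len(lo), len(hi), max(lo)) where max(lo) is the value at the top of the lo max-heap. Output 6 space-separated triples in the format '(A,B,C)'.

Step 1: insert 33 -> lo=[33] hi=[] -> (len(lo)=1, len(hi)=0, max(lo)=33)
Step 2: insert 11 -> lo=[11] hi=[33] -> (len(lo)=1, len(hi)=1, max(lo)=11)
Step 3: insert 26 -> lo=[11, 26] hi=[33] -> (len(lo)=2, len(hi)=1, max(lo)=26)
Step 4: insert 48 -> lo=[11, 26] hi=[33, 48] -> (len(lo)=2, len(hi)=2, max(lo)=26)
Step 5: insert 22 -> lo=[11, 22, 26] hi=[33, 48] -> (len(lo)=3, len(hi)=2, max(lo)=26)
Step 6: insert 17 -> lo=[11, 17, 22] hi=[26, 33, 48] -> (len(lo)=3, len(hi)=3, max(lo)=22)

Answer: (1,0,33) (1,1,11) (2,1,26) (2,2,26) (3,2,26) (3,3,22)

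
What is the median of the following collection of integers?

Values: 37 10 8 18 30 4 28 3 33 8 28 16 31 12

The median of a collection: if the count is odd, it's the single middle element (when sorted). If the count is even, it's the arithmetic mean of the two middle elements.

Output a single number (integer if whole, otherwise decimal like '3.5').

Answer: 17

Derivation:
Step 1: insert 37 -> lo=[37] (size 1, max 37) hi=[] (size 0) -> median=37
Step 2: insert 10 -> lo=[10] (size 1, max 10) hi=[37] (size 1, min 37) -> median=23.5
Step 3: insert 8 -> lo=[8, 10] (size 2, max 10) hi=[37] (size 1, min 37) -> median=10
Step 4: insert 18 -> lo=[8, 10] (size 2, max 10) hi=[18, 37] (size 2, min 18) -> median=14
Step 5: insert 30 -> lo=[8, 10, 18] (size 3, max 18) hi=[30, 37] (size 2, min 30) -> median=18
Step 6: insert 4 -> lo=[4, 8, 10] (size 3, max 10) hi=[18, 30, 37] (size 3, min 18) -> median=14
Step 7: insert 28 -> lo=[4, 8, 10, 18] (size 4, max 18) hi=[28, 30, 37] (size 3, min 28) -> median=18
Step 8: insert 3 -> lo=[3, 4, 8, 10] (size 4, max 10) hi=[18, 28, 30, 37] (size 4, min 18) -> median=14
Step 9: insert 33 -> lo=[3, 4, 8, 10, 18] (size 5, max 18) hi=[28, 30, 33, 37] (size 4, min 28) -> median=18
Step 10: insert 8 -> lo=[3, 4, 8, 8, 10] (size 5, max 10) hi=[18, 28, 30, 33, 37] (size 5, min 18) -> median=14
Step 11: insert 28 -> lo=[3, 4, 8, 8, 10, 18] (size 6, max 18) hi=[28, 28, 30, 33, 37] (size 5, min 28) -> median=18
Step 12: insert 16 -> lo=[3, 4, 8, 8, 10, 16] (size 6, max 16) hi=[18, 28, 28, 30, 33, 37] (size 6, min 18) -> median=17
Step 13: insert 31 -> lo=[3, 4, 8, 8, 10, 16, 18] (size 7, max 18) hi=[28, 28, 30, 31, 33, 37] (size 6, min 28) -> median=18
Step 14: insert 12 -> lo=[3, 4, 8, 8, 10, 12, 16] (size 7, max 16) hi=[18, 28, 28, 30, 31, 33, 37] (size 7, min 18) -> median=17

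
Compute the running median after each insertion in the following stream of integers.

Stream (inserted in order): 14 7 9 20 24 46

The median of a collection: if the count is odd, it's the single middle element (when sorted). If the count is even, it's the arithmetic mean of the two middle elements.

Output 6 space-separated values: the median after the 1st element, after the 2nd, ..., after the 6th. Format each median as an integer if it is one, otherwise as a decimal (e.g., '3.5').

Answer: 14 10.5 9 11.5 14 17

Derivation:
Step 1: insert 14 -> lo=[14] (size 1, max 14) hi=[] (size 0) -> median=14
Step 2: insert 7 -> lo=[7] (size 1, max 7) hi=[14] (size 1, min 14) -> median=10.5
Step 3: insert 9 -> lo=[7, 9] (size 2, max 9) hi=[14] (size 1, min 14) -> median=9
Step 4: insert 20 -> lo=[7, 9] (size 2, max 9) hi=[14, 20] (size 2, min 14) -> median=11.5
Step 5: insert 24 -> lo=[7, 9, 14] (size 3, max 14) hi=[20, 24] (size 2, min 20) -> median=14
Step 6: insert 46 -> lo=[7, 9, 14] (size 3, max 14) hi=[20, 24, 46] (size 3, min 20) -> median=17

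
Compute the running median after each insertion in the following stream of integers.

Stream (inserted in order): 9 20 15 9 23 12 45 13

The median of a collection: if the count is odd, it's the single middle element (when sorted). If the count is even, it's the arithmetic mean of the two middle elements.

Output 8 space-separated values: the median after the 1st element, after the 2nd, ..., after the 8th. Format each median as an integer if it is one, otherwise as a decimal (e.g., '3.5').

Answer: 9 14.5 15 12 15 13.5 15 14

Derivation:
Step 1: insert 9 -> lo=[9] (size 1, max 9) hi=[] (size 0) -> median=9
Step 2: insert 20 -> lo=[9] (size 1, max 9) hi=[20] (size 1, min 20) -> median=14.5
Step 3: insert 15 -> lo=[9, 15] (size 2, max 15) hi=[20] (size 1, min 20) -> median=15
Step 4: insert 9 -> lo=[9, 9] (size 2, max 9) hi=[15, 20] (size 2, min 15) -> median=12
Step 5: insert 23 -> lo=[9, 9, 15] (size 3, max 15) hi=[20, 23] (size 2, min 20) -> median=15
Step 6: insert 12 -> lo=[9, 9, 12] (size 3, max 12) hi=[15, 20, 23] (size 3, min 15) -> median=13.5
Step 7: insert 45 -> lo=[9, 9, 12, 15] (size 4, max 15) hi=[20, 23, 45] (size 3, min 20) -> median=15
Step 8: insert 13 -> lo=[9, 9, 12, 13] (size 4, max 13) hi=[15, 20, 23, 45] (size 4, min 15) -> median=14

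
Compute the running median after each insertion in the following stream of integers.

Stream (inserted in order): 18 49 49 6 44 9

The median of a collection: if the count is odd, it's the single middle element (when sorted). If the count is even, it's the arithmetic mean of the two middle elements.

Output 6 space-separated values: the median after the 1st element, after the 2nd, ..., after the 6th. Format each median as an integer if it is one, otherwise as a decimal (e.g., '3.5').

Answer: 18 33.5 49 33.5 44 31

Derivation:
Step 1: insert 18 -> lo=[18] (size 1, max 18) hi=[] (size 0) -> median=18
Step 2: insert 49 -> lo=[18] (size 1, max 18) hi=[49] (size 1, min 49) -> median=33.5
Step 3: insert 49 -> lo=[18, 49] (size 2, max 49) hi=[49] (size 1, min 49) -> median=49
Step 4: insert 6 -> lo=[6, 18] (size 2, max 18) hi=[49, 49] (size 2, min 49) -> median=33.5
Step 5: insert 44 -> lo=[6, 18, 44] (size 3, max 44) hi=[49, 49] (size 2, min 49) -> median=44
Step 6: insert 9 -> lo=[6, 9, 18] (size 3, max 18) hi=[44, 49, 49] (size 3, min 44) -> median=31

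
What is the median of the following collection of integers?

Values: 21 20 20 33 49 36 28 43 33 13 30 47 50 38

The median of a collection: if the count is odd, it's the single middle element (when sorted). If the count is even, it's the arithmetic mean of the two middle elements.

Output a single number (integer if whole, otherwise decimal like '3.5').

Answer: 33

Derivation:
Step 1: insert 21 -> lo=[21] (size 1, max 21) hi=[] (size 0) -> median=21
Step 2: insert 20 -> lo=[20] (size 1, max 20) hi=[21] (size 1, min 21) -> median=20.5
Step 3: insert 20 -> lo=[20, 20] (size 2, max 20) hi=[21] (size 1, min 21) -> median=20
Step 4: insert 33 -> lo=[20, 20] (size 2, max 20) hi=[21, 33] (size 2, min 21) -> median=20.5
Step 5: insert 49 -> lo=[20, 20, 21] (size 3, max 21) hi=[33, 49] (size 2, min 33) -> median=21
Step 6: insert 36 -> lo=[20, 20, 21] (size 3, max 21) hi=[33, 36, 49] (size 3, min 33) -> median=27
Step 7: insert 28 -> lo=[20, 20, 21, 28] (size 4, max 28) hi=[33, 36, 49] (size 3, min 33) -> median=28
Step 8: insert 43 -> lo=[20, 20, 21, 28] (size 4, max 28) hi=[33, 36, 43, 49] (size 4, min 33) -> median=30.5
Step 9: insert 33 -> lo=[20, 20, 21, 28, 33] (size 5, max 33) hi=[33, 36, 43, 49] (size 4, min 33) -> median=33
Step 10: insert 13 -> lo=[13, 20, 20, 21, 28] (size 5, max 28) hi=[33, 33, 36, 43, 49] (size 5, min 33) -> median=30.5
Step 11: insert 30 -> lo=[13, 20, 20, 21, 28, 30] (size 6, max 30) hi=[33, 33, 36, 43, 49] (size 5, min 33) -> median=30
Step 12: insert 47 -> lo=[13, 20, 20, 21, 28, 30] (size 6, max 30) hi=[33, 33, 36, 43, 47, 49] (size 6, min 33) -> median=31.5
Step 13: insert 50 -> lo=[13, 20, 20, 21, 28, 30, 33] (size 7, max 33) hi=[33, 36, 43, 47, 49, 50] (size 6, min 33) -> median=33
Step 14: insert 38 -> lo=[13, 20, 20, 21, 28, 30, 33] (size 7, max 33) hi=[33, 36, 38, 43, 47, 49, 50] (size 7, min 33) -> median=33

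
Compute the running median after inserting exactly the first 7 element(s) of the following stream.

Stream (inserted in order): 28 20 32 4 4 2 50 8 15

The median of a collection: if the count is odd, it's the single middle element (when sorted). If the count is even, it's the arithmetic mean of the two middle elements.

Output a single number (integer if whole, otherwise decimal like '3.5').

Answer: 20

Derivation:
Step 1: insert 28 -> lo=[28] (size 1, max 28) hi=[] (size 0) -> median=28
Step 2: insert 20 -> lo=[20] (size 1, max 20) hi=[28] (size 1, min 28) -> median=24
Step 3: insert 32 -> lo=[20, 28] (size 2, max 28) hi=[32] (size 1, min 32) -> median=28
Step 4: insert 4 -> lo=[4, 20] (size 2, max 20) hi=[28, 32] (size 2, min 28) -> median=24
Step 5: insert 4 -> lo=[4, 4, 20] (size 3, max 20) hi=[28, 32] (size 2, min 28) -> median=20
Step 6: insert 2 -> lo=[2, 4, 4] (size 3, max 4) hi=[20, 28, 32] (size 3, min 20) -> median=12
Step 7: insert 50 -> lo=[2, 4, 4, 20] (size 4, max 20) hi=[28, 32, 50] (size 3, min 28) -> median=20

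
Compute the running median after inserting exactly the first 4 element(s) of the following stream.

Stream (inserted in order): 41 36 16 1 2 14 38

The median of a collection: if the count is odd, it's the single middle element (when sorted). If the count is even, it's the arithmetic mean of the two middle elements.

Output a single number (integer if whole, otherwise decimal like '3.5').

Answer: 26

Derivation:
Step 1: insert 41 -> lo=[41] (size 1, max 41) hi=[] (size 0) -> median=41
Step 2: insert 36 -> lo=[36] (size 1, max 36) hi=[41] (size 1, min 41) -> median=38.5
Step 3: insert 16 -> lo=[16, 36] (size 2, max 36) hi=[41] (size 1, min 41) -> median=36
Step 4: insert 1 -> lo=[1, 16] (size 2, max 16) hi=[36, 41] (size 2, min 36) -> median=26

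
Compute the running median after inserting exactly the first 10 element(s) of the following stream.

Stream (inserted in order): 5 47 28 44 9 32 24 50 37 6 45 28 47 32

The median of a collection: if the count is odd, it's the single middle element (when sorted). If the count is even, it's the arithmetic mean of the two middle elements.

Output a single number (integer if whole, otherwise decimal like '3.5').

Answer: 30

Derivation:
Step 1: insert 5 -> lo=[5] (size 1, max 5) hi=[] (size 0) -> median=5
Step 2: insert 47 -> lo=[5] (size 1, max 5) hi=[47] (size 1, min 47) -> median=26
Step 3: insert 28 -> lo=[5, 28] (size 2, max 28) hi=[47] (size 1, min 47) -> median=28
Step 4: insert 44 -> lo=[5, 28] (size 2, max 28) hi=[44, 47] (size 2, min 44) -> median=36
Step 5: insert 9 -> lo=[5, 9, 28] (size 3, max 28) hi=[44, 47] (size 2, min 44) -> median=28
Step 6: insert 32 -> lo=[5, 9, 28] (size 3, max 28) hi=[32, 44, 47] (size 3, min 32) -> median=30
Step 7: insert 24 -> lo=[5, 9, 24, 28] (size 4, max 28) hi=[32, 44, 47] (size 3, min 32) -> median=28
Step 8: insert 50 -> lo=[5, 9, 24, 28] (size 4, max 28) hi=[32, 44, 47, 50] (size 4, min 32) -> median=30
Step 9: insert 37 -> lo=[5, 9, 24, 28, 32] (size 5, max 32) hi=[37, 44, 47, 50] (size 4, min 37) -> median=32
Step 10: insert 6 -> lo=[5, 6, 9, 24, 28] (size 5, max 28) hi=[32, 37, 44, 47, 50] (size 5, min 32) -> median=30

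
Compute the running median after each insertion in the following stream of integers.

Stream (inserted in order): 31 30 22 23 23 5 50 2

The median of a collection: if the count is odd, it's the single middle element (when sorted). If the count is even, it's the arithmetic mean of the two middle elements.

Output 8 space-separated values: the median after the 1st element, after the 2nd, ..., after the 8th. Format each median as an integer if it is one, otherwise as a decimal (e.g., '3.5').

Step 1: insert 31 -> lo=[31] (size 1, max 31) hi=[] (size 0) -> median=31
Step 2: insert 30 -> lo=[30] (size 1, max 30) hi=[31] (size 1, min 31) -> median=30.5
Step 3: insert 22 -> lo=[22, 30] (size 2, max 30) hi=[31] (size 1, min 31) -> median=30
Step 4: insert 23 -> lo=[22, 23] (size 2, max 23) hi=[30, 31] (size 2, min 30) -> median=26.5
Step 5: insert 23 -> lo=[22, 23, 23] (size 3, max 23) hi=[30, 31] (size 2, min 30) -> median=23
Step 6: insert 5 -> lo=[5, 22, 23] (size 3, max 23) hi=[23, 30, 31] (size 3, min 23) -> median=23
Step 7: insert 50 -> lo=[5, 22, 23, 23] (size 4, max 23) hi=[30, 31, 50] (size 3, min 30) -> median=23
Step 8: insert 2 -> lo=[2, 5, 22, 23] (size 4, max 23) hi=[23, 30, 31, 50] (size 4, min 23) -> median=23

Answer: 31 30.5 30 26.5 23 23 23 23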